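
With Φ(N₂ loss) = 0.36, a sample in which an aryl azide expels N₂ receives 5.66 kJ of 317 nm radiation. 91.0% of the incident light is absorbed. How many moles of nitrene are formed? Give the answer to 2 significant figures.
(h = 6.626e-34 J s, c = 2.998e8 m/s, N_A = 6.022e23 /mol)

0.0049 mol

Photon energy at 317 nm: hc/λ = (6.626e-34)(2.998e8)/(317e-9) = 6.266e-19 J.
Incident energy: 5.66 kJ = 5660 J.
Photons incident: 5660 / 6.266e-19 = 9.033e21, i.e. 9.033e21/6.022e23 = 0.01500 mol.
Photons absorbed: 0.910 × 0.01500 = 0.01365 mol.
Product: Φ × n_abs = 0.36 × 0.01365 = 0.004914 mol.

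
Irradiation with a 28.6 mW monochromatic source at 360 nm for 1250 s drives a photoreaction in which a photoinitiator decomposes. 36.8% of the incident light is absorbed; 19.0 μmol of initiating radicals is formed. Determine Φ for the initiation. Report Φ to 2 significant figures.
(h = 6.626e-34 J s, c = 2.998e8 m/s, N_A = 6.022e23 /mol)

Product: 19.0 μmol = 1.90e-5 mol.
Photon energy at 360 nm: hc/λ = (6.626e-34)(2.998e8)/(360e-9) = 5.518e-19 J.
Energy delivered: (28.6 mW)(1250 s) = 35.75 J.
Photons incident: 35.75 / 5.518e-19 = 6.479e19, i.e. 6.479e19/6.022e23 = 1.076e-4 mol.
Photons absorbed: 0.368 × 1.076e-4 = 3.960e-5 mol.
Φ = 1.90e-5 mol / 3.960e-5 mol photons = 0.48.

Φ = 0.48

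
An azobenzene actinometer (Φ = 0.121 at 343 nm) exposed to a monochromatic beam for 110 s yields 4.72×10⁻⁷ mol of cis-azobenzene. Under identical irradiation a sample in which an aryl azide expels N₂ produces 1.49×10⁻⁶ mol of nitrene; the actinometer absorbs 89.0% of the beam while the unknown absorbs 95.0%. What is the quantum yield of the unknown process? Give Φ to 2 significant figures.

Photons absorbed by the actinometer: 4.72×10⁻⁷ / 0.121 = 3.901×10⁻⁶ mol.
Incident flux: 3.901×10⁻⁶ / 0.890 = 4.383×10⁻⁶ einstein.
Absorbed by unknown: 0.950 × 4.383×10⁻⁶ = 4.164×10⁻⁶ mol.
Φ(unknown) = 1.49×10⁻⁶ / 4.164×10⁻⁶ = 0.36.

Φ = 0.36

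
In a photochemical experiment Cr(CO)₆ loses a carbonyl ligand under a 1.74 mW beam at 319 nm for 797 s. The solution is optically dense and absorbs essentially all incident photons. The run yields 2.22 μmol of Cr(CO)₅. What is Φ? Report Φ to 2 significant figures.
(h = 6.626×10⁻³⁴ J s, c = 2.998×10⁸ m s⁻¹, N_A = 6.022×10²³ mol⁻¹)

Product: 2.22 μmol = 2.22×10⁻⁶ mol.
Photon energy at 319 nm: hc/λ = (6.626×10⁻³⁴)(2.998×10⁸)/(319×10⁻⁹) = 6.227×10⁻¹⁹ J.
Energy delivered: (1.74 mW)(797 s) = 1.387 J.
Photons incident: 1.387 / 6.227×10⁻¹⁹ = 2.227×10¹⁸, i.e. 2.227×10¹⁸/6.022×10²³ = 3.698×10⁻⁶ mol.
Φ = 2.22×10⁻⁶ mol / 3.698×10⁻⁶ mol photons = 0.60.

Φ = 0.60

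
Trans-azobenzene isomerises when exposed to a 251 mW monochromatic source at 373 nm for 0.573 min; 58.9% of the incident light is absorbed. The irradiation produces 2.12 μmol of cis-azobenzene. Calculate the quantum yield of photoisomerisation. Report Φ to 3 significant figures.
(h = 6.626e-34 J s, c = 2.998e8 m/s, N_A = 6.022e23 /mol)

Product: 2.12 μmol = 2.12e-6 mol.
Photon energy at 373 nm: hc/λ = (6.626e-34)(2.998e8)/(373e-9) = 5.326e-19 J.
Energy delivered: (251 mW)(34.38 s) = 8.629 J.
Photons incident: 8.629 / 5.326e-19 = 1.620e19, i.e. 1.620e19/6.022e23 = 2.690e-5 mol.
Photons absorbed: 0.589 × 2.690e-5 = 1.584e-5 mol.
Φ = 2.12e-6 mol / 1.584e-5 mol photons = 0.134.

Φ = 0.134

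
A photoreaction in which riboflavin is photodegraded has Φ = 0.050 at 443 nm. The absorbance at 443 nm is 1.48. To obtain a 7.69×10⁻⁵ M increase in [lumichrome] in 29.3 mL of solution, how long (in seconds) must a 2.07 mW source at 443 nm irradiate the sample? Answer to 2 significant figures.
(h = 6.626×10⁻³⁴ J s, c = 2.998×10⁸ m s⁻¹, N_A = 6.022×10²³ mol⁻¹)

t ≈ 6100 s

Product: (7.69×10⁻⁵ M)(0.0293 L) = 2.253×10⁻⁶ mol.
Photons that must be absorbed: 2.253×10⁻⁶ / 0.050 = 4.506×10⁻⁵ mol.
Fraction absorbed: 1 − 10^(−1.48) = 0.9669.
Incident photons needed: 4.506×10⁻⁵ / 0.9669 = 4.660×10⁻⁵ mol.
Photon energy: hc/λ = 4.484×10⁻¹⁹ J; per mole, 2.700×10⁵ J mol⁻¹.
Energy required: 4.660×10⁻⁵ × 2.700×10⁵ = 12.58 J.
Time: 12.58 J / 0.00207 W = 6100 s.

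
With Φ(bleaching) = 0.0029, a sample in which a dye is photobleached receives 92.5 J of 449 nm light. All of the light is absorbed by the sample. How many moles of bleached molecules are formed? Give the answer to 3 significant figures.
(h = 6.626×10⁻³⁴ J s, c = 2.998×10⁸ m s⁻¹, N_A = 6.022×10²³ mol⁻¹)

1.01×10⁻⁶ mol

Photon energy at 449 nm: hc/λ = (6.626×10⁻³⁴)(2.998×10⁸)/(449×10⁻⁹) = 4.424×10⁻¹⁹ J.
Photons incident: 92.5 / 4.424×10⁻¹⁹ = 2.091×10²⁰, i.e. 2.091×10²⁰/6.022×10²³ = 3.472×10⁻⁴ mol.
Product: Φ × n_abs = 0.0029 × 3.472×10⁻⁴ = 1.007×10⁻⁶ mol.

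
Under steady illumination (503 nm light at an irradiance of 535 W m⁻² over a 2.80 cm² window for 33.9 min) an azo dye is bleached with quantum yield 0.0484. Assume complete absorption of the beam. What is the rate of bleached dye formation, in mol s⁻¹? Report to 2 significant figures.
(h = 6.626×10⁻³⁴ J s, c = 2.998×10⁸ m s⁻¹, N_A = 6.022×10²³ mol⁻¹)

3.0×10⁻⁸ mol s⁻¹

Photon energy at 503 nm: hc/λ = (6.626×10⁻³⁴)(2.998×10⁸)/(503×10⁻⁹) = 3.949×10⁻¹⁹ J.
Energy delivered: (535 W m⁻²)(2.80×10⁻⁴ m²)(2034 s) = 304.7 J.
Photons incident: 304.7 / 3.949×10⁻¹⁹ = 7.716×10²⁰, i.e. 7.716×10²⁰/6.022×10²³ = 0.001281 mol.
Product formed: 0.0484 × 0.001281 = 6.200×10⁻⁵ mol.
Rate: 6.200×10⁻⁵ / 2034 s = 3.0×10⁻⁸ mol s⁻¹.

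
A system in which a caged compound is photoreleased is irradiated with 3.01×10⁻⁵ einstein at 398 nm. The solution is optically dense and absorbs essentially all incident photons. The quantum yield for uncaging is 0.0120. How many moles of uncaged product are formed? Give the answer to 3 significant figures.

Product: Φ × n_abs = 0.0120 × 3.01×10⁻⁵ = 3.612×10⁻⁷ mol.

3.61×10⁻⁷ mol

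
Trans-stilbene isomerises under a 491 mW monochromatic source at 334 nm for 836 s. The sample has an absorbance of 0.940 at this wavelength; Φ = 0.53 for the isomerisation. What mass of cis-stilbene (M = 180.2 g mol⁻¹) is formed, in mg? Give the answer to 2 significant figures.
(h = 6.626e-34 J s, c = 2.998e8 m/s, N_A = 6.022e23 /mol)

97 mg

Photon energy at 334 nm: hc/λ = (6.626e-34)(2.998e8)/(334e-9) = 5.948e-19 J.
Energy delivered: (491 mW)(836 s) = 410.5 J.
Photons incident: 410.5 / 5.948e-19 = 6.901e20, i.e. 6.901e20/6.022e23 = 0.001146 mol.
Fraction absorbed: 1 − 10^(−0.940) = 0.8852.
Photons absorbed: 0.8852 × 0.001146 = 0.001014 mol.
Product: Φ × n_abs = 0.53 × 0.001014 = 5.374e-4 mol.
Mass: 5.374e-4 × 180.2 = 0.09684 g = 97 mg.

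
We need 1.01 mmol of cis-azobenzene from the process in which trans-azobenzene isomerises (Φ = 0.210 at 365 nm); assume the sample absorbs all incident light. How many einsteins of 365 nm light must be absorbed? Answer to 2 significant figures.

0.0048 einstein

Product: 1.01 mmol = 0.00101 mol.
Photons that must be absorbed: 0.00101 / 0.210 = 0.004810 mol.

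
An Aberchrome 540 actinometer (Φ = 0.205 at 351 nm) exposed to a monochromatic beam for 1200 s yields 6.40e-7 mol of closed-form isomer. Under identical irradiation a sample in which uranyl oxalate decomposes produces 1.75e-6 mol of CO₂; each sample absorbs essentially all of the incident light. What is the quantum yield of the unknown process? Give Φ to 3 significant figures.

Photons absorbed by the actinometer: 6.40e-7 / 0.205 = 3.122e-6 mol.
Φ(unknown) = 1.75e-6 / 3.122e-6 = 0.561.

Φ = 0.561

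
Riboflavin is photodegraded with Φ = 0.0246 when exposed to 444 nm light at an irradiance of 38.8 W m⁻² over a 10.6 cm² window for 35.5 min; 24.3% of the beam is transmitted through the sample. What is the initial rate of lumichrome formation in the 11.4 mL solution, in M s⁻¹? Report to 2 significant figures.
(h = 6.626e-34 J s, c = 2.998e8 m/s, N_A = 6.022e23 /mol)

Photon energy at 444 nm: hc/λ = (6.626e-34)(2.998e8)/(444e-9) = 4.474e-19 J.
Energy delivered: (38.8 W m⁻²)(10.6e-4 m²)(2130 s) = 87.60 J.
Photons incident: 87.60 / 4.474e-19 = 1.958e20, i.e. 1.958e20/6.022e23 = 3.251e-4 mol.
Fraction absorbed: 1 − 24.3/100 = 0.7570.
Photons absorbed: 0.7570 × 3.251e-4 = 2.461e-4 mol.
Product formed: 0.0246 × 2.461e-4 = 6.054e-6 mol.
Rate: 6.054e-6 mol / (2130 s × 0.0114 L) = 2.5e-7 M s⁻¹.

2.5e-7 M s⁻¹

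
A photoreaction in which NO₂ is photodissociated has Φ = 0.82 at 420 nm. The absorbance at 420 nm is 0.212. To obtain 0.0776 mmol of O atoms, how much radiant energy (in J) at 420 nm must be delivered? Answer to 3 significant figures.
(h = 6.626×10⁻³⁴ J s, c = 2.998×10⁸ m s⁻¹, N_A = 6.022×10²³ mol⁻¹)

Product: 0.0776 mmol = 7.76×10⁻⁵ mol.
Photons that must be absorbed: 7.76×10⁻⁵ / 0.82 = 9.463×10⁻⁵ mol.
Fraction absorbed: 1 − 10^(−0.212) = 0.3862.
Incident photons needed: 9.463×10⁻⁵ / 0.3862 = 2.450×10⁻⁴ mol.
Photon energy: hc/λ = 4.730×10⁻¹⁹ J; per mole, 2.848×10⁵ J mol⁻¹.
Energy required: 2.450×10⁻⁴ × 2.848×10⁵ = 69.8 J.

69.8 J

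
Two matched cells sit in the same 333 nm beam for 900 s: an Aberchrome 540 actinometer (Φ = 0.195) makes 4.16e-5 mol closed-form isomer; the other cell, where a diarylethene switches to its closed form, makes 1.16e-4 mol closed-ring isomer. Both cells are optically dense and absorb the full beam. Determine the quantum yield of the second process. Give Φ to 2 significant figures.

Φ = 0.54

Photons absorbed by the actinometer: 4.16e-5 / 0.195 = 2.133e-4 mol.
Φ(unknown) = 1.16e-4 / 2.133e-4 = 0.54.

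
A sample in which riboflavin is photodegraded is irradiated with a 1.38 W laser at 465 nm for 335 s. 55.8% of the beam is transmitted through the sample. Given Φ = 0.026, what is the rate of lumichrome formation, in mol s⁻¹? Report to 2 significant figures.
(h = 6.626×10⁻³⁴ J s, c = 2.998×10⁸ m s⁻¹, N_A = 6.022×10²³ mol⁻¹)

Photon energy at 465 nm: hc/λ = (6.626×10⁻³⁴)(2.998×10⁸)/(465×10⁻⁹) = 4.272×10⁻¹⁹ J.
Energy delivered: (1.38 W)(335 s) = 462.3 J.
Photons incident: 462.3 / 4.272×10⁻¹⁹ = 1.082×10²¹, i.e. 1.082×10²¹/6.022×10²³ = 0.001797 mol.
Fraction absorbed: 1 − 55.8/100 = 0.4420.
Photons absorbed: 0.4420 × 0.001797 = 7.943×10⁻⁴ mol.
Product formed: 0.026 × 7.943×10⁻⁴ = 2.065×10⁻⁵ mol.
Rate: 2.065×10⁻⁵ / 335 s = 6.2×10⁻⁸ mol s⁻¹.

6.2×10⁻⁸ mol s⁻¹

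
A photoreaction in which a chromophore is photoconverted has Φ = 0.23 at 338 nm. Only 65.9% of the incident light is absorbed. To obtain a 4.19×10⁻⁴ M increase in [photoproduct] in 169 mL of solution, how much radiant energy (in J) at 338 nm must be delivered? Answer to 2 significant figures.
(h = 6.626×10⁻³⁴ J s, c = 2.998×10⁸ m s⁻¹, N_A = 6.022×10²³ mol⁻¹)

Product: (4.19×10⁻⁴ M)(0.169 L) = 7.081×10⁻⁵ mol.
Photons that must be absorbed: 7.081×10⁻⁵ / 0.23 = 3.079×10⁻⁴ mol.
Incident photons needed: 3.079×10⁻⁴ / 0.659 = 4.672×10⁻⁴ mol.
Photon energy: hc/λ = 5.877×10⁻¹⁹ J; per mole, 3.539×10⁵ J mol⁻¹.
Energy required: 4.672×10⁻⁴ × 3.539×10⁵ = 170 J.

170 J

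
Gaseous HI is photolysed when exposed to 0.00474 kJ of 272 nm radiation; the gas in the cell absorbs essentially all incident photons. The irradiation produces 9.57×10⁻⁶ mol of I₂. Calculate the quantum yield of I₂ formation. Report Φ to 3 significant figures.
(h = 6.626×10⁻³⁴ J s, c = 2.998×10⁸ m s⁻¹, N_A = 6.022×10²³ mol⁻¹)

Photon energy at 272 nm: hc/λ = (6.626×10⁻³⁴)(2.998×10⁸)/(272×10⁻⁹) = 7.303×10⁻¹⁹ J.
Incident energy: 0.00474 kJ = 4.74 J.
Photons incident: 4.74 / 7.303×10⁻¹⁹ = 6.490×10¹⁸, i.e. 6.490×10¹⁸/6.022×10²³ = 1.078×10⁻⁵ mol.
Φ = 9.57×10⁻⁶ mol / 1.078×10⁻⁵ mol photons = 0.888.

Φ = 0.888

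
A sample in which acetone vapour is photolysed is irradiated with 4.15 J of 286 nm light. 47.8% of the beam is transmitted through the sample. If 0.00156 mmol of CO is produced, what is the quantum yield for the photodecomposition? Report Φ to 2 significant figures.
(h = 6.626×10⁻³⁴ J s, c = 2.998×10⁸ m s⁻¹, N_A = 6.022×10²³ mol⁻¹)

Product: 0.00156 mmol = 1.56×10⁻⁶ mol.
Photon energy at 286 nm: hc/λ = (6.626×10⁻³⁴)(2.998×10⁸)/(286×10⁻⁹) = 6.946×10⁻¹⁹ J.
Photons incident: 4.15 / 6.946×10⁻¹⁹ = 5.975×10¹⁸, i.e. 5.975×10¹⁸/6.022×10²³ = 9.922×10⁻⁶ mol.
Fraction absorbed: 1 − 47.8/100 = 0.5220.
Photons absorbed: 0.5220 × 9.922×10⁻⁶ = 5.179×10⁻⁶ mol.
Φ = 1.56×10⁻⁶ mol / 5.179×10⁻⁶ mol photons = 0.30.

Φ = 0.30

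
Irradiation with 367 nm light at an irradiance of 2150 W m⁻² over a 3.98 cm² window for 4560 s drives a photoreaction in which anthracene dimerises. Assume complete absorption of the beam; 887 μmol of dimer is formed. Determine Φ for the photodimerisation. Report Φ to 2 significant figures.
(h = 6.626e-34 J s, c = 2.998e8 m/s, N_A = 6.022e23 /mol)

Φ = 0.074

Product: 887 μmol = 8.87e-4 mol.
Photon energy at 367 nm: hc/λ = (6.626e-34)(2.998e8)/(367e-9) = 5.413e-19 J.
Energy delivered: (2150 W m⁻²)(3.98e-4 m²)(4560 s) = 3902 J.
Photons incident: 3902 / 5.413e-19 = 7.209e21, i.e. 7.209e21/6.022e23 = 0.01197 mol.
Φ = 8.87e-4 mol / 0.01197 mol photons = 0.074.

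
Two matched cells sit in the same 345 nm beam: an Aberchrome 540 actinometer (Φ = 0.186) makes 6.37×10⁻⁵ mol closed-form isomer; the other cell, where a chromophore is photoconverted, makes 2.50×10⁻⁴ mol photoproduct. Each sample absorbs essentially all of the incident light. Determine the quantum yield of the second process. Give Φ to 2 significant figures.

Photons absorbed by the actinometer: 6.37×10⁻⁵ / 0.186 = 3.425×10⁻⁴ mol.
Φ(unknown) = 2.50×10⁻⁴ / 3.425×10⁻⁴ = 0.73.

Φ = 0.73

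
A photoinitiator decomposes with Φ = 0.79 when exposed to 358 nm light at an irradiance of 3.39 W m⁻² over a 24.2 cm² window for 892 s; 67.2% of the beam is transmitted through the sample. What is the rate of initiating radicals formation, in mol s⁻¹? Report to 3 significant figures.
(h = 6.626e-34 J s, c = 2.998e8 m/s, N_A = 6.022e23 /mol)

6.36e-9 mol s⁻¹

Photon energy at 358 nm: hc/λ = (6.626e-34)(2.998e8)/(358e-9) = 5.549e-19 J.
Energy delivered: (3.39 W m⁻²)(24.2e-4 m²)(892 s) = 7.318 J.
Photons incident: 7.318 / 5.549e-19 = 1.319e19, i.e. 1.319e19/6.022e23 = 2.190e-5 mol.
Fraction absorbed: 1 − 67.2/100 = 0.3280.
Photons absorbed: 0.3280 × 2.190e-5 = 7.183e-6 mol.
Product formed: 0.79 × 7.183e-6 = 5.675e-6 mol.
Rate: 5.675e-6 / 892 s = 6.36e-9 mol s⁻¹.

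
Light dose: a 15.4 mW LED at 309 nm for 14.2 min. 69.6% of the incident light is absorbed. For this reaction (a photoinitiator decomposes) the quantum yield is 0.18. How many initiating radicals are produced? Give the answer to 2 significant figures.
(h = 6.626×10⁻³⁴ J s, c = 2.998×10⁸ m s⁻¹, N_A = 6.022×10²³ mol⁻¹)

2.6×10¹⁸ initiating radicals

Photon energy at 309 nm: hc/λ = (6.626×10⁻³⁴)(2.998×10⁸)/(309×10⁻⁹) = 6.429×10⁻¹⁹ J.
Energy delivered: (15.4 mW)(852 s) = 13.12 J.
Photons incident: 13.12 / 6.429×10⁻¹⁹ = 2.041×10¹⁹, i.e. 2.041×10¹⁹/6.022×10²³ = 3.389×10⁻⁵ mol.
Photons absorbed: 0.696 × 3.389×10⁻⁵ = 2.359×10⁻⁵ mol.
Product: Φ × n_abs = 0.18 × 2.359×10⁻⁵ = 4.246×10⁻⁶ mol.
As a count: 4.246×10⁻⁶ × 6.022×10²³ = 2.6×10¹⁸.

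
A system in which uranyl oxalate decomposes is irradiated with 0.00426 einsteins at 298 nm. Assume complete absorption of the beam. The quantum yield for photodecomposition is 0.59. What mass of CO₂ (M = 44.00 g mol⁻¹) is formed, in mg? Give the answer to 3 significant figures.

111 mg

Product: Φ × n_abs = 0.59 × 0.00426 = 0.002513 mol.
Mass: 0.002513 × 44.00 = 0.1106 g = 111 mg.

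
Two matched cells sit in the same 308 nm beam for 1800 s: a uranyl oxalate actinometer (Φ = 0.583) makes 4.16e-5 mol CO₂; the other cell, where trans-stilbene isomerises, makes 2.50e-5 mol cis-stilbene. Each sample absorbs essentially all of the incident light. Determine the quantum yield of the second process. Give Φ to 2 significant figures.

Photons absorbed by the actinometer: 4.16e-5 / 0.583 = 7.136e-5 mol.
Φ(unknown) = 2.50e-5 / 7.136e-5 = 0.35.

Φ = 0.35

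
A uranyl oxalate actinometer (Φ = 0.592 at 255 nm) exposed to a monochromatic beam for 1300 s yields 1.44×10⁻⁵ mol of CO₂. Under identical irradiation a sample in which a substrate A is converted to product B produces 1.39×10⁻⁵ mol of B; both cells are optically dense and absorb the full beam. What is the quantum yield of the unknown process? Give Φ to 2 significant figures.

Φ = 0.57

Photons absorbed by the actinometer: 1.44×10⁻⁵ / 0.592 = 2.432×10⁻⁵ mol.
Φ(unknown) = 1.39×10⁻⁵ / 2.432×10⁻⁵ = 0.57.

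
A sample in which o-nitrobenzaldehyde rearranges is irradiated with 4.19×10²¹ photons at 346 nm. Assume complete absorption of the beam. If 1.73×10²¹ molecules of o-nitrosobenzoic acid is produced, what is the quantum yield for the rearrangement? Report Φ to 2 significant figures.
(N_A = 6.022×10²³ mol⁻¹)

Φ = 0.41

Product: 1.73×10²¹ / 6.022×10²³ = 0.002873 mol.
Moles of photons: 4.19×10²¹ / 6.022×10²³ = 0.006958 mol.
Φ = 0.002873 mol / 0.006958 mol photons = 0.41.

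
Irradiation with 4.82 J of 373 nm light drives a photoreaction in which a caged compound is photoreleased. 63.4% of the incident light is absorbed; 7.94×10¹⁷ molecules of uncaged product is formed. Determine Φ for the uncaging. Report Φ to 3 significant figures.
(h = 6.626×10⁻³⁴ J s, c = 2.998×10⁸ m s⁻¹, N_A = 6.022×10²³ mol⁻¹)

Φ = 0.138

Product: 7.94×10¹⁷ / 6.022×10²³ = 1.318×10⁻⁶ mol.
Photon energy at 373 nm: hc/λ = (6.626×10⁻³⁴)(2.998×10⁸)/(373×10⁻⁹) = 5.326×10⁻¹⁹ J.
Photons incident: 4.82 / 5.326×10⁻¹⁹ = 9.050×10¹⁸, i.e. 9.050×10¹⁸/6.022×10²³ = 1.503×10⁻⁵ mol.
Photons absorbed: 0.634 × 1.503×10⁻⁵ = 9.529×10⁻⁶ mol.
Φ = 1.318×10⁻⁶ mol / 9.529×10⁻⁶ mol photons = 0.138.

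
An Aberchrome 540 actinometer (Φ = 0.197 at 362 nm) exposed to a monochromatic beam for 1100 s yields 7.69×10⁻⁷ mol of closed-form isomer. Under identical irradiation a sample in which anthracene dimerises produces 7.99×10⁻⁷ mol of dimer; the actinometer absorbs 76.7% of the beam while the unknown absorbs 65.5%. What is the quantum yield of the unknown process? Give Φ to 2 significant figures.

Φ = 0.24

Photons absorbed by the actinometer: 7.69×10⁻⁷ / 0.197 = 3.904×10⁻⁶ mol.
Incident flux: 3.904×10⁻⁶ / 0.767 = 5.090×10⁻⁶ einstein.
Absorbed by unknown: 0.655 × 5.090×10⁻⁶ = 3.334×10⁻⁶ mol.
Φ(unknown) = 7.99×10⁻⁷ / 3.334×10⁻⁶ = 0.24.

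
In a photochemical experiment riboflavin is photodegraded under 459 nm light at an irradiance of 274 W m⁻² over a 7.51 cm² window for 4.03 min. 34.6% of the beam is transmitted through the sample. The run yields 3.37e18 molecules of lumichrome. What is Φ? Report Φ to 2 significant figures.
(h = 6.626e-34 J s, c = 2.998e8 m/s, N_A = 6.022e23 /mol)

Product: 3.37e18 / 6.022e23 = 5.596e-6 mol.
Photon energy at 459 nm: hc/λ = (6.626e-34)(2.998e8)/(459e-9) = 4.328e-19 J.
Energy delivered: (274 W m⁻²)(7.51e-4 m²)(241.8 s) = 49.76 J.
Photons incident: 49.76 / 4.328e-19 = 1.150e20, i.e. 1.150e20/6.022e23 = 1.910e-4 mol.
Fraction absorbed: 1 − 34.6/100 = 0.6540.
Photons absorbed: 0.6540 × 1.910e-4 = 1.249e-4 mol.
Φ = 5.596e-6 mol / 1.249e-4 mol photons = 0.045.

Φ = 0.045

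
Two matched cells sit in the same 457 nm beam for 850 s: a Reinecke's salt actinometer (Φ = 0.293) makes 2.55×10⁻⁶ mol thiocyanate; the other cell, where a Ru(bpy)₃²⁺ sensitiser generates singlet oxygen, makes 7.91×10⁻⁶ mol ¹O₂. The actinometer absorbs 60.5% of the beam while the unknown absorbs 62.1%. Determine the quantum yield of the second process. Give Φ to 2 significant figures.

Photons absorbed by the actinometer: 2.55×10⁻⁶ / 0.293 = 8.703×10⁻⁶ mol.
Incident flux: 8.703×10⁻⁶ / 0.605 = 1.439×10⁻⁵ einstein.
Absorbed by unknown: 0.621 × 1.439×10⁻⁵ = 8.936×10⁻⁶ mol.
Φ(unknown) = 7.91×10⁻⁶ / 8.936×10⁻⁶ = 0.89.

Φ = 0.89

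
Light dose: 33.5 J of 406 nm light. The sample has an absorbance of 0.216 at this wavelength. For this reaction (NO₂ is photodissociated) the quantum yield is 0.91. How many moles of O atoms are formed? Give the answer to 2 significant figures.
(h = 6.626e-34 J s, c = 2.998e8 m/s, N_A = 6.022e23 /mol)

4.1e-5 mol

Photon energy at 406 nm: hc/λ = (6.626e-34)(2.998e8)/(406e-9) = 4.893e-19 J.
Photons incident: 33.5 / 4.893e-19 = 6.847e19, i.e. 6.847e19/6.022e23 = 1.137e-4 mol.
Fraction absorbed: 1 − 10^(−0.216) = 0.3919.
Photons absorbed: 0.3919 × 1.137e-4 = 4.456e-5 mol.
Product: Φ × n_abs = 0.91 × 4.456e-5 = 4.055e-5 mol.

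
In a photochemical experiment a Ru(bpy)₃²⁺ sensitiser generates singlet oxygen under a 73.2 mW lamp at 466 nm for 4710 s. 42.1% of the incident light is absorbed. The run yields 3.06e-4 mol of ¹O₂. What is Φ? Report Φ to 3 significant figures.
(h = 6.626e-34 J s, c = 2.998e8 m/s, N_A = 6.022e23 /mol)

Φ = 0.541

Photon energy at 466 nm: hc/λ = (6.626e-34)(2.998e8)/(466e-9) = 4.263e-19 J.
Energy delivered: (73.2 mW)(4710 s) = 344.8 J.
Photons incident: 344.8 / 4.263e-19 = 8.088e20, i.e. 8.088e20/6.022e23 = 0.001343 mol.
Photons absorbed: 0.421 × 0.001343 = 5.654e-4 mol.
Φ = 3.06e-4 mol / 5.654e-4 mol photons = 0.541.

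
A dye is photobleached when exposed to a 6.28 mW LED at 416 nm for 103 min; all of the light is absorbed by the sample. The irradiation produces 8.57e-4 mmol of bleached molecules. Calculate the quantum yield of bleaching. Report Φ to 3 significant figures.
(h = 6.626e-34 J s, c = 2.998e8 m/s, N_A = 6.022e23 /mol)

Product: 8.57e-4 mmol = 8.57e-7 mol.
Photon energy at 416 nm: hc/λ = (6.626e-34)(2.998e8)/(416e-9) = 4.775e-19 J.
Energy delivered: (6.28 mW)(6180 s) = 38.81 J.
Photons incident: 38.81 / 4.775e-19 = 8.128e19, i.e. 8.128e19/6.022e23 = 1.350e-4 mol.
Φ = 8.57e-7 mol / 1.350e-4 mol photons = 0.00635.

Φ = 0.00635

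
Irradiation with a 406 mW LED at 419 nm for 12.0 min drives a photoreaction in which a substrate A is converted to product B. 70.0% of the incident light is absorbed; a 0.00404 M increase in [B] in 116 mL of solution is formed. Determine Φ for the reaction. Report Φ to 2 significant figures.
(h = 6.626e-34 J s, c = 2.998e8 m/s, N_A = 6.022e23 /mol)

Product: (0.00404 M)(0.116 L) = 4.686e-4 mol.
Photon energy at 419 nm: hc/λ = (6.626e-34)(2.998e8)/(419e-9) = 4.741e-19 J.
Energy delivered: (406 mW)(720 s) = 292.3 J.
Photons incident: 292.3 / 4.741e-19 = 6.165e20, i.e. 6.165e20/6.022e23 = 0.001024 mol.
Photons absorbed: 0.700 × 0.001024 = 7.168e-4 mol.
Φ = 4.686e-4 mol / 7.168e-4 mol photons = 0.65.

Φ = 0.65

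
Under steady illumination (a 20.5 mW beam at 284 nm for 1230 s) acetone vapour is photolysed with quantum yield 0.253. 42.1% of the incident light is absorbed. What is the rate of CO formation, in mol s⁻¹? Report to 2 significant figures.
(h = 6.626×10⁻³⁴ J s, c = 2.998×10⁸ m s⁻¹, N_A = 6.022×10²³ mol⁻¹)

5.2×10⁻⁹ mol s⁻¹

Photon energy at 284 nm: hc/λ = (6.626×10⁻³⁴)(2.998×10⁸)/(284×10⁻⁹) = 6.995×10⁻¹⁹ J.
Energy delivered: (20.5 mW)(1230 s) = 25.22 J.
Photons incident: 25.22 / 6.995×10⁻¹⁹ = 3.605×10¹⁹, i.e. 3.605×10¹⁹/6.022×10²³ = 5.986×10⁻⁵ mol.
Photons absorbed: 0.421 × 5.986×10⁻⁵ = 2.520×10⁻⁵ mol.
Product formed: 0.253 × 2.520×10⁻⁵ = 6.376×10⁻⁶ mol.
Rate: 6.376×10⁻⁶ / 1230 s = 5.2×10⁻⁹ mol s⁻¹.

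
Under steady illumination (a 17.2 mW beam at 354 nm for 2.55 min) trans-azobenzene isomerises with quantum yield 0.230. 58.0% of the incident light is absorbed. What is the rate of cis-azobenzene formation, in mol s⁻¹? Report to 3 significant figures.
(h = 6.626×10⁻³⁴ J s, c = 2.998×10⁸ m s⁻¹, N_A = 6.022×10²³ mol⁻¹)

6.79×10⁻⁹ mol s⁻¹

Photon energy at 354 nm: hc/λ = (6.626×10⁻³⁴)(2.998×10⁸)/(354×10⁻⁹) = 5.612×10⁻¹⁹ J.
Energy delivered: (17.2 mW)(153 s) = 2.632 J.
Photons incident: 2.632 / 5.612×10⁻¹⁹ = 4.690×10¹⁸, i.e. 4.690×10¹⁸/6.022×10²³ = 7.788×10⁻⁶ mol.
Photons absorbed: 0.580 × 7.788×10⁻⁶ = 4.517×10⁻⁶ mol.
Product formed: 0.230 × 4.517×10⁻⁶ = 1.039×10⁻⁶ mol.
Rate: 1.039×10⁻⁶ / 153 s = 6.79×10⁻⁹ mol s⁻¹.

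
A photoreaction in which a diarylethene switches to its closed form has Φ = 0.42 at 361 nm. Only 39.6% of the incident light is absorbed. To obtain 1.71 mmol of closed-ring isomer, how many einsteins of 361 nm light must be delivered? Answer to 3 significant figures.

Product: 1.71 mmol = 0.00171 mol.
Photons that must be absorbed: 0.00171 / 0.42 = 0.004071 mol.
Incident photons needed: 0.004071 / 0.396 = 0.01028 mol.

0.0103 einstein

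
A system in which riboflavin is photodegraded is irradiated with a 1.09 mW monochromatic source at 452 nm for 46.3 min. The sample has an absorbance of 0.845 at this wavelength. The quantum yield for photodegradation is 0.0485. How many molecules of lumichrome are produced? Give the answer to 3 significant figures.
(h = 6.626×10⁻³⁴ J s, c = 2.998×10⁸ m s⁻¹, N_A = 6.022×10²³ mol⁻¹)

2.86×10¹⁷ molecules

Photon energy at 452 nm: hc/λ = (6.626×10⁻³⁴)(2.998×10⁸)/(452×10⁻⁹) = 4.395×10⁻¹⁹ J.
Energy delivered: (1.09 mW)(2778 s) = 3.028 J.
Photons incident: 3.028 / 4.395×10⁻¹⁹ = 6.890×10¹⁸, i.e. 6.890×10¹⁸/6.022×10²³ = 1.144×10⁻⁵ mol.
Fraction absorbed: 1 − 10^(−0.845) = 0.8571.
Photons absorbed: 0.8571 × 1.144×10⁻⁵ = 9.805×10⁻⁶ mol.
Product: Φ × n_abs = 0.0485 × 9.805×10⁻⁶ = 4.755×10⁻⁷ mol.
As a count: 4.755×10⁻⁷ × 6.022×10²³ = 2.86×10¹⁷.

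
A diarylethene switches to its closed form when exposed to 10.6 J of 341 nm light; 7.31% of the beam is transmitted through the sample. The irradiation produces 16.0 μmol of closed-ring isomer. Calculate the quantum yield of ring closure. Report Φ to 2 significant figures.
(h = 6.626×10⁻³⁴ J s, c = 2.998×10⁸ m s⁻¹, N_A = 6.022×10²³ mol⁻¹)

Φ = 0.57

Product: 16.0 μmol = 1.60×10⁻⁵ mol.
Photon energy at 341 nm: hc/λ = (6.626×10⁻³⁴)(2.998×10⁸)/(341×10⁻⁹) = 5.825×10⁻¹⁹ J.
Photons incident: 10.6 / 5.825×10⁻¹⁹ = 1.820×10¹⁹, i.e. 1.820×10¹⁹/6.022×10²³ = 3.022×10⁻⁵ mol.
Fraction absorbed: 1 − 7.31/100 = 0.9269.
Photons absorbed: 0.9269 × 3.022×10⁻⁵ = 2.801×10⁻⁵ mol.
Φ = 1.60×10⁻⁵ mol / 2.801×10⁻⁵ mol photons = 0.57.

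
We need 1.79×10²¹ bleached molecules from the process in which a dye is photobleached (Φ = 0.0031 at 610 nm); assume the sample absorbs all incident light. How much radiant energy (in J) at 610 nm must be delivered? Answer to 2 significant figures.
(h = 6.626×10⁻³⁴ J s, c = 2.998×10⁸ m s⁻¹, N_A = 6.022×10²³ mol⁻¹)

Product: 1.79×10²¹ / 6.022×10²³ = 0.002972 mol.
Photons that must be absorbed: 0.002972 / 0.0031 = 0.9587 mol.
Photon energy: hc/λ = 3.257×10⁻¹⁹ J; per mole, 1.961×10⁵ J mol⁻¹.
Energy required: 0.9587 × 1.961×10⁵ = 1.9×10⁵ J.

1.9×10⁵ J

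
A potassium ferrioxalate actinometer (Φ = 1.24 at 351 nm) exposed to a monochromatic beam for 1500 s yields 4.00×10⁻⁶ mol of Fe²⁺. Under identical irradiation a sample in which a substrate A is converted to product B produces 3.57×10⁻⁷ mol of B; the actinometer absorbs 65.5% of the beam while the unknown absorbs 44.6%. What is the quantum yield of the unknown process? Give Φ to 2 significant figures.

Photons absorbed by the actinometer: 4.00×10⁻⁶ / 1.24 = 3.226×10⁻⁶ mol.
Incident flux: 3.226×10⁻⁶ / 0.655 = 4.925×10⁻⁶ einstein.
Absorbed by unknown: 0.446 × 4.925×10⁻⁶ = 2.197×10⁻⁶ mol.
Φ(unknown) = 3.57×10⁻⁷ / 2.197×10⁻⁶ = 0.16.

Φ = 0.16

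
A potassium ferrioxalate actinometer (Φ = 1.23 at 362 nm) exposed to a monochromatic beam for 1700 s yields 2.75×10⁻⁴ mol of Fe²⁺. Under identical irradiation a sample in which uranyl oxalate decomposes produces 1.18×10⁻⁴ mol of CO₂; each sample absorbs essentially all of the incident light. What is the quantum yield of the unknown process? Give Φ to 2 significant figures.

Photons absorbed by the actinometer: 2.75×10⁻⁴ / 1.23 = 2.236×10⁻⁴ mol.
Φ(unknown) = 1.18×10⁻⁴ / 2.236×10⁻⁴ = 0.53.

Φ = 0.53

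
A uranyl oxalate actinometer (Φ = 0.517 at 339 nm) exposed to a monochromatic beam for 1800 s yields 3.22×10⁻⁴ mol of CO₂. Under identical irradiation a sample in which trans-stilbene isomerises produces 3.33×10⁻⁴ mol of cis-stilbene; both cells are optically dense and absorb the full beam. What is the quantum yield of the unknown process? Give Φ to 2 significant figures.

Photons absorbed by the actinometer: 3.22×10⁻⁴ / 0.517 = 6.228×10⁻⁴ mol.
Φ(unknown) = 3.33×10⁻⁴ / 6.228×10⁻⁴ = 0.53.

Φ = 0.53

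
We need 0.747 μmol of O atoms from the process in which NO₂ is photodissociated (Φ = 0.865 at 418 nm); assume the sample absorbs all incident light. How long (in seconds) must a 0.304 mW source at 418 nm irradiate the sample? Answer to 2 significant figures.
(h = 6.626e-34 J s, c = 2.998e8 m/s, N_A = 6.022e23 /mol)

Product: 0.747 μmol = 7.47e-7 mol.
Photons that must be absorbed: 7.47e-7 / 0.865 = 8.636e-7 mol.
Photon energy: hc/λ = 4.752e-19 J; per mole, 2.862e5 J mol⁻¹.
Energy required: 8.636e-7 × 2.862e5 = 0.2472 J.
Time: 0.2472 J / 0.000304 W = 810 s.

t ≈ 810 s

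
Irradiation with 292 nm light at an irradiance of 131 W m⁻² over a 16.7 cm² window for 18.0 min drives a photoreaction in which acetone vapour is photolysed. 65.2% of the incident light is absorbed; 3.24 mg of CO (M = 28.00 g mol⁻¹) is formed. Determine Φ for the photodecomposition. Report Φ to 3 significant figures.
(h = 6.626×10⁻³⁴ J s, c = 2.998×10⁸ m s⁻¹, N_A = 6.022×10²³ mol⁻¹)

Product: 3.24 mg / 28.00 g mol⁻¹ = 1.157×10⁻⁴ mol.
Photon energy at 292 nm: hc/λ = (6.626×10⁻³⁴)(2.998×10⁸)/(292×10⁻⁹) = 6.803×10⁻¹⁹ J.
Energy delivered: (131 W m⁻²)(16.7×10⁻⁴ m²)(1080 s) = 236.3 J.
Photons incident: 236.3 / 6.803×10⁻¹⁹ = 3.473×10²⁰, i.e. 3.473×10²⁰/6.022×10²³ = 5.767×10⁻⁴ mol.
Photons absorbed: 0.652 × 5.767×10⁻⁴ = 3.760×10⁻⁴ mol.
Φ = 1.157×10⁻⁴ mol / 3.760×10⁻⁴ mol photons = 0.308.

Φ = 0.308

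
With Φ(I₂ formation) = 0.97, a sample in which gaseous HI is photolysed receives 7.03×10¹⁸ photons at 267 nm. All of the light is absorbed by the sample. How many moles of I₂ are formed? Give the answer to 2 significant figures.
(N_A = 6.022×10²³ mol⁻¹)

Moles of photons: 7.03×10¹⁸ / 6.022×10²³ = 1.167×10⁻⁵ mol.
Product: Φ × n_abs = 0.97 × 1.167×10⁻⁵ = 1.132×10⁻⁵ mol.

1.1×10⁻⁵ mol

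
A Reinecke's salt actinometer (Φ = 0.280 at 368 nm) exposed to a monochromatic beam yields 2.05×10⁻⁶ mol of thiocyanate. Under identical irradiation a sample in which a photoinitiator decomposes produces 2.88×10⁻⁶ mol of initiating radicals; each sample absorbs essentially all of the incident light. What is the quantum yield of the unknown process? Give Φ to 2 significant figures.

Photons absorbed by the actinometer: 2.05×10⁻⁶ / 0.280 = 7.321×10⁻⁶ mol.
Φ(unknown) = 2.88×10⁻⁶ / 7.321×10⁻⁶ = 0.39.

Φ = 0.39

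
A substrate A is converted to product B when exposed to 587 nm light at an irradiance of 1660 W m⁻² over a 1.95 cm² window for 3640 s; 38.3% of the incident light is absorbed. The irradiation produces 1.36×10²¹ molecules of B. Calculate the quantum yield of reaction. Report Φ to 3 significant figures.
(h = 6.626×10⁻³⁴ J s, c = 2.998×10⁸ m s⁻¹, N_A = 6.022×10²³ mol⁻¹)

Product: 1.36×10²¹ / 6.022×10²³ = 0.002258 mol.
Photon energy at 587 nm: hc/λ = (6.626×10⁻³⁴)(2.998×10⁸)/(587×10⁻⁹) = 3.384×10⁻¹⁹ J.
Energy delivered: (1660 W m⁻²)(1.95×10⁻⁴ m²)(3640 s) = 1178 J.
Photons incident: 1178 / 3.384×10⁻¹⁹ = 3.481×10²¹, i.e. 3.481×10²¹/6.022×10²³ = 0.005780 mol.
Photons absorbed: 0.383 × 0.005780 = 0.002214 mol.
Φ = 0.002258 mol / 0.002214 mol photons = 1.02.

Φ = 1.02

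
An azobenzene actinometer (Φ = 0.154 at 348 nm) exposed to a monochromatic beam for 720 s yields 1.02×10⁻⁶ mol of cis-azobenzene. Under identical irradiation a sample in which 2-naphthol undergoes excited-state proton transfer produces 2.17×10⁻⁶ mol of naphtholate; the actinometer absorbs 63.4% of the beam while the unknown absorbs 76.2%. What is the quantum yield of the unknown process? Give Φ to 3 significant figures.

Φ = 0.273

Photons absorbed by the actinometer: 1.02×10⁻⁶ / 0.154 = 6.623×10⁻⁶ mol.
Incident flux: 6.623×10⁻⁶ / 0.634 = 1.045×10⁻⁵ einstein.
Absorbed by unknown: 0.762 × 1.045×10⁻⁵ = 7.963×10⁻⁶ mol.
Φ(unknown) = 2.17×10⁻⁶ / 7.963×10⁻⁶ = 0.273.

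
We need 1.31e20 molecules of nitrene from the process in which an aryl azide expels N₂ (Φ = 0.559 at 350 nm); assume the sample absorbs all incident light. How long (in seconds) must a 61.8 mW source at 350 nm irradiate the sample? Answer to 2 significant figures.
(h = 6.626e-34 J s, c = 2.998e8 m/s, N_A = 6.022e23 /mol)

Product: 1.31e20 / 6.022e23 = 2.175e-4 mol.
Photons that must be absorbed: 2.175e-4 / 0.559 = 3.891e-4 mol.
Photon energy: hc/λ = 5.676e-19 J; per mole, 3.418e5 J mol⁻¹.
Energy required: 3.891e-4 × 3.418e5 = 133.0 J.
Time: 133.0 J / 0.0618 W = 2200 s.

t ≈ 2200 s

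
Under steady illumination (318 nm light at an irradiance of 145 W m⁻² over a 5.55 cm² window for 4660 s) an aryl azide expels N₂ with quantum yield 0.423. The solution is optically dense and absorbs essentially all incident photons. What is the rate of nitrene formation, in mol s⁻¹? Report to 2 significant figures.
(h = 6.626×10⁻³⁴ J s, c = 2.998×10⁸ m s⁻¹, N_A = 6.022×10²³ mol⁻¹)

Photon energy at 318 nm: hc/λ = (6.626×10⁻³⁴)(2.998×10⁸)/(318×10⁻⁹) = 6.247×10⁻¹⁹ J.
Energy delivered: (145 W m⁻²)(5.55×10⁻⁴ m²)(4660 s) = 375.0 J.
Photons incident: 375.0 / 6.247×10⁻¹⁹ = 6.003×10²⁰, i.e. 6.003×10²⁰/6.022×10²³ = 9.968×10⁻⁴ mol.
Product formed: 0.423 × 9.968×10⁻⁴ = 4.216×10⁻⁴ mol.
Rate: 4.216×10⁻⁴ / 4660 s = 9.0×10⁻⁸ mol s⁻¹.

9.0×10⁻⁸ mol s⁻¹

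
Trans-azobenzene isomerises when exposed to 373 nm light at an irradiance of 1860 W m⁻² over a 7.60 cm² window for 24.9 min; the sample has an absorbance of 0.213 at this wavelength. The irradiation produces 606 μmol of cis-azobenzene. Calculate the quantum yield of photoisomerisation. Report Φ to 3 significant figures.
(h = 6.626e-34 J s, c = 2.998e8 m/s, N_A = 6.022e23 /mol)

Product: 606 μmol = 6.06e-4 mol.
Photon energy at 373 nm: hc/λ = (6.626e-34)(2.998e8)/(373e-9) = 5.326e-19 J.
Energy delivered: (1860 W m⁻²)(7.60e-4 m²)(1494 s) = 2112 J.
Photons incident: 2112 / 5.326e-19 = 3.965e21, i.e. 3.965e21/6.022e23 = 0.006584 mol.
Fraction absorbed: 1 − 10^(−0.213) = 0.3876.
Photons absorbed: 0.3876 × 0.006584 = 0.002552 mol.
Φ = 6.06e-4 mol / 0.002552 mol photons = 0.237.

Φ = 0.237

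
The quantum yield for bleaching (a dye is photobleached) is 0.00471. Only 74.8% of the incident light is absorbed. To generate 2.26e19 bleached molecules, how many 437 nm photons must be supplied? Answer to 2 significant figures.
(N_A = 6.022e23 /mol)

Product: 2.26e19 / 6.022e23 = 3.753e-5 mol.
Photons that must be absorbed: 3.753e-5 / 0.00471 = 0.007968 mol.
Incident photons needed: 0.007968 / 0.748 = 0.01065 mol.
Photon count: 0.01065 × 6.022e23 = 6.4e21.

6.4e21 photons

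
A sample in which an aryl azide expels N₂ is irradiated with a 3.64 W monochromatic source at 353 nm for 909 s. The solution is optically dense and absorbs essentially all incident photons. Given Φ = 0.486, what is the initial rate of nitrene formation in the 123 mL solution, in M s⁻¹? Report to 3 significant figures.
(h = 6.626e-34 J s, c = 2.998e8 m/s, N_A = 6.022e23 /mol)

Photon energy at 353 nm: hc/λ = (6.626e-34)(2.998e8)/(353e-9) = 5.627e-19 J.
Energy delivered: (3.64 W)(909 s) = 3309 J.
Photons incident: 3309 / 5.627e-19 = 5.881e21, i.e. 5.881e21/6.022e23 = 0.009766 mol.
Product formed: 0.486 × 0.009766 = 0.004746 mol.
Rate: 0.004746 mol / (909 s × 0.123 L) = 4.24e-5 M s⁻¹.

4.24e-5 M s⁻¹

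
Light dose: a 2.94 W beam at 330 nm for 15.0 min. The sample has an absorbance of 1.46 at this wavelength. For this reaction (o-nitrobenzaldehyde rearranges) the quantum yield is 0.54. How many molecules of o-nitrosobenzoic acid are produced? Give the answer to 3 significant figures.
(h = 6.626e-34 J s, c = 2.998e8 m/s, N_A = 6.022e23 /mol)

2.29e21 molecules

Photon energy at 330 nm: hc/λ = (6.626e-34)(2.998e8)/(330e-9) = 6.020e-19 J.
Energy delivered: (2.94 W)(900 s) = 2646 J.
Photons incident: 2646 / 6.020e-19 = 4.395e21, i.e. 4.395e21/6.022e23 = 0.007298 mol.
Fraction absorbed: 1 − 10^(−1.46) = 0.9653.
Photons absorbed: 0.9653 × 0.007298 = 0.007045 mol.
Product: Φ × n_abs = 0.54 × 0.007045 = 0.003804 mol.
As a count: 0.003804 × 6.022e23 = 2.29e21.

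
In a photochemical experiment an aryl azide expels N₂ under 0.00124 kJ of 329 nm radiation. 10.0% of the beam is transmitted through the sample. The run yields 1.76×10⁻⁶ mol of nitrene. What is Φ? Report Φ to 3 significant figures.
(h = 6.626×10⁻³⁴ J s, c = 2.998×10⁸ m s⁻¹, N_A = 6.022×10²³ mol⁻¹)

Photon energy at 329 nm: hc/λ = (6.626×10⁻³⁴)(2.998×10⁸)/(329×10⁻⁹) = 6.038×10⁻¹⁹ J.
Incident energy: 0.00124 kJ = 1.24 J.
Photons incident: 1.24 / 6.038×10⁻¹⁹ = 2.054×10¹⁸, i.e. 2.054×10¹⁸/6.022×10²³ = 3.411×10⁻⁶ mol.
Fraction absorbed: 1 − 10.0/100 = 0.9000.
Photons absorbed: 0.9000 × 3.411×10⁻⁶ = 3.070×10⁻⁶ mol.
Φ = 1.76×10⁻⁶ mol / 3.070×10⁻⁶ mol photons = 0.573.

Φ = 0.573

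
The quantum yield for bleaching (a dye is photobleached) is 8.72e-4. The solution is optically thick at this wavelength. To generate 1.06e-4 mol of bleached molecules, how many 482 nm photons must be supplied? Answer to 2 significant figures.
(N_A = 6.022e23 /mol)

7.3e22 photons

Photons that must be absorbed: 1.06e-4 / 8.72e-4 = 0.1216 mol.
Photon count: 0.1216 × 6.022e23 = 7.3e22.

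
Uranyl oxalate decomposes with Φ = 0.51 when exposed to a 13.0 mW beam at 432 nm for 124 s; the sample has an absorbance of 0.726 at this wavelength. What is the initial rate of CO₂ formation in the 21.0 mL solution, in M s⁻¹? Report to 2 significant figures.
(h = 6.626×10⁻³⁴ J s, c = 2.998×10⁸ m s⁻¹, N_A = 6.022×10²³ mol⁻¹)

Photon energy at 432 nm: hc/λ = (6.626×10⁻³⁴)(2.998×10⁸)/(432×10⁻⁹) = 4.598×10⁻¹⁹ J.
Energy delivered: (13.0 mW)(124 s) = 1.612 J.
Photons incident: 1.612 / 4.598×10⁻¹⁹ = 3.506×10¹⁸, i.e. 3.506×10¹⁸/6.022×10²³ = 5.822×10⁻⁶ mol.
Fraction absorbed: 1 − 10^(−0.726) = 0.8121.
Photons absorbed: 0.8121 × 5.822×10⁻⁶ = 4.728×10⁻⁶ mol.
Product formed: 0.51 × 4.728×10⁻⁶ = 2.411×10⁻⁶ mol.
Rate: 2.411×10⁻⁶ mol / (124 s × 0.021 L) = 9.3×10⁻⁷ M s⁻¹.

9.3×10⁻⁷ M s⁻¹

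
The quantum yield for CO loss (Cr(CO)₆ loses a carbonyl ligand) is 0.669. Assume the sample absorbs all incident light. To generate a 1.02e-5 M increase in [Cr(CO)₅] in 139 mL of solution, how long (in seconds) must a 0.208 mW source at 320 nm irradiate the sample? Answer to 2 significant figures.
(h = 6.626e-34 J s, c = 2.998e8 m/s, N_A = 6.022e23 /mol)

Product: (1.02e-5 M)(0.139 L) = 1.418e-6 mol.
Photons that must be absorbed: 1.418e-6 / 0.669 = 2.120e-6 mol.
Photon energy: hc/λ = 6.208e-19 J; per mole, 3.738e5 J mol⁻¹.
Energy required: 2.120e-6 × 3.738e5 = 0.7925 J.
Time: 0.7925 J / 0.000208 W = 3800 s.

t ≈ 3800 s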